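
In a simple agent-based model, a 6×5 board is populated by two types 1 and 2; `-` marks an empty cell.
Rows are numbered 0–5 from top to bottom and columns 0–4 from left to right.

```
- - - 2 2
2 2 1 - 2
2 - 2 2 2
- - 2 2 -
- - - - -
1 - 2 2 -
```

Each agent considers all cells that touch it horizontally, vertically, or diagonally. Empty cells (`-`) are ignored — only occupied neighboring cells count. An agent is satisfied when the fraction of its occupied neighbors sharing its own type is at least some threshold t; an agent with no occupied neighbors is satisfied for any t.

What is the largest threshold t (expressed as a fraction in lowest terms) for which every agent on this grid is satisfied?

0/1

Row 0: (0,3)2 2/3 · (0,4)2 2/2
Row 1: (1,0)2 2/2 · (1,1)2 3/4 · (1,2)1 0/4 · (1,4)2 4/4
Row 2: (2,0)2 2/2 · (2,2)2 4/5 · (2,3)2 5/6 · (2,4)2 3/3
Row 3: (3,2)2 3/3 · (3,3)2 4/4
Row 5: (5,0)1 — no occupied neighbors · (5,2)2 1/1 · (5,3)2 1/1
The smallest same-type fraction is 0/4 at (1,2), which reduces to 0/1. Any threshold above that leaves this agent unsatisfied.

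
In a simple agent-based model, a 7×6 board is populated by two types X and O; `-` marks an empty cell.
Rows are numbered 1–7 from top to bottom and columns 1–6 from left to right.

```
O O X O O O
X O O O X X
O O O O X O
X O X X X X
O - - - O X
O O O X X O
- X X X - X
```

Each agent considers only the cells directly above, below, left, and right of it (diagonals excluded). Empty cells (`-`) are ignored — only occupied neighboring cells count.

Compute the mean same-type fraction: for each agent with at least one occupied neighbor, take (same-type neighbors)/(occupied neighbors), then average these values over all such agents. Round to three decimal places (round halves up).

0.484

Row 1: (1,1)O 1/2 · (1,2)O 2/3 · (1,3)X 0/3 · (1,4)O 2/3 · (1,5)O 2/3 · (1,6)O 1/2
Row 2: (2,1)X 0/3 · (2,2)O 3/4 · (2,3)O 3/4 · (2,4)O 3/4 · (2,5)X 2/4 · (2,6)X 1/3
Row 3: (3,1)O 1/3 · (3,2)O 4/4 · (3,3)O 3/4 · (3,4)O 2/4 · (3,5)X 2/4 · (3,6)O 0/3
Row 4: (4,1)X 0/3 · (4,2)O 1/3 · (4,3)X 1/3 · (4,4)X 2/3 · (4,5)X 3/4 · (4,6)X 2/3
Row 5: (5,1)O 1/2 · (5,5)O 0/3 · (5,6)X 1/3
Row 6: (6,1)O 2/2 · (6,2)O 2/3 · (6,3)O 1/3 · (6,4)X 2/3 · (6,5)X 1/3 · (6,6)O 0/3
Row 7: (7,2)X 1/2 · (7,3)X 2/3 · (7,4)X 2/2 · (7,6)X 0/1
Sum over 37 agents: 1/2 + 2/3 + 0/3 + 2/3 + 2/3 + 1/2 + 0/3 + 3/4 + 3/4 + 3/4 + 2/4 + 1/3 + 1/3 + 4/4 + 3/4 + 2/4 + 2/4 + 0/3 + 0/3 + 1/3 + 1/3 + 2/3 + 3/4 + 2/3 + 1/2 + 0/3 + 1/3 + 2/2 + 2/3 + 1/3 + 2/3 + 1/3 + 0/3 + 1/2 + 2/3 + 2/2 + 0/1 = 215/12; mean = 215/12 ÷ 37 = 215/444 = 0.484234… → 0.484.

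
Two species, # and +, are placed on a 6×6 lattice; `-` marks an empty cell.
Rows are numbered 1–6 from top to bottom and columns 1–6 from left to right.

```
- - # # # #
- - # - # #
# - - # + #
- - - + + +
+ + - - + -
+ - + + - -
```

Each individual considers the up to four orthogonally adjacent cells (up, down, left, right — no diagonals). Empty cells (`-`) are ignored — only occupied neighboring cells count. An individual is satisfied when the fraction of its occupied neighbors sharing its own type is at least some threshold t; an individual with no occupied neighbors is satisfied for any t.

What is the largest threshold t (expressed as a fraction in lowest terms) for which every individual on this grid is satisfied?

Row 1: (1,3)# 2/2 · (1,4)# 2/2 · (1,5)# 3/3 · (1,6)# 2/2
Row 2: (2,3)# 1/1 · (2,5)# 2/3 · (2,6)# 3/3
Row 3: (3,1)# — no occupied neighbors · (3,4)# 0/2 · (3,5)+ 1/4 · (3,6)# 1/3
Row 4: (4,4)+ 1/2 · (4,5)+ 4/4 · (4,6)+ 1/2
Row 5: (5,1)+ 2/2 · (5,2)+ 1/1 · (5,5)+ 1/1
Row 6: (6,1)+ 1/1 · (6,3)+ 1/1 · (6,4)+ 1/1
The smallest same-type fraction is 0/2 at (3,4), which reduces to 0/1. Any threshold above that leaves this individual unsatisfied.

0/1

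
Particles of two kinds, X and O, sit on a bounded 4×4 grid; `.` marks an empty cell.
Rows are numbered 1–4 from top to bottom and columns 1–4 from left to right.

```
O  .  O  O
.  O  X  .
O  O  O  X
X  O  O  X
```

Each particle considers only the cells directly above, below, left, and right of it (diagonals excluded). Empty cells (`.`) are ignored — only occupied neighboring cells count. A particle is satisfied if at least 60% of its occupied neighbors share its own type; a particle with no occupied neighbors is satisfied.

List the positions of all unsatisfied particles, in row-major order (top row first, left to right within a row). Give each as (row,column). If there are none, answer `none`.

Row 1: (1,1)O 0/0 satisfied · (1,3)O 1/2 not · (1,4)O 1/1 satisfied
Row 2: (2,2)O 1/2 not · (2,3)X 0/3 not
Row 3: (3,1)O 1/2 not · (3,2)O 4/4 satisfied · (3,3)O 2/4 not · (3,4)X 1/2 not
Row 4: (4,1)X 0/2 not · (4,2)O 2/3 satisfied · (4,3)O 2/3 satisfied · (4,4)X 1/2 not

(1,3), (2,2), (2,3), (3,1), (3,3), (3,4), (4,1), (4,4)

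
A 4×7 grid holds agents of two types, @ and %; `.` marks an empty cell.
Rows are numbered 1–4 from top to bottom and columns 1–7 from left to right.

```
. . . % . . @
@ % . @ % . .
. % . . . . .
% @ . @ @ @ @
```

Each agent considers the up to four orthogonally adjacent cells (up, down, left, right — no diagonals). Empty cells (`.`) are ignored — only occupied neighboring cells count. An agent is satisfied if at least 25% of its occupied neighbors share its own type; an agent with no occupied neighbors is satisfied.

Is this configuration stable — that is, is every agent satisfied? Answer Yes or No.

No

Row 1: (1,4)% 0/1 ✗ · (1,7)@ 0/0 ✓
Row 2: (2,1)@ 0/1 ✗ · (2,2)% 1/2 ✓ · (2,4)@ 0/2 ✗ · (2,5)% 0/1 ✗
Row 3: (3,2)% 1/2 ✓
Row 4: (4,1)% 0/1 ✗ · (4,2)@ 0/2 ✗ · (4,4)@ 1/1 ✓ · (4,5)@ 2/2 ✓ · (4,6)@ 2/2 ✓ · (4,7)@ 1/1 ✓
For instance (1,4) has only 0/1 same-type neighbors, below 1/4.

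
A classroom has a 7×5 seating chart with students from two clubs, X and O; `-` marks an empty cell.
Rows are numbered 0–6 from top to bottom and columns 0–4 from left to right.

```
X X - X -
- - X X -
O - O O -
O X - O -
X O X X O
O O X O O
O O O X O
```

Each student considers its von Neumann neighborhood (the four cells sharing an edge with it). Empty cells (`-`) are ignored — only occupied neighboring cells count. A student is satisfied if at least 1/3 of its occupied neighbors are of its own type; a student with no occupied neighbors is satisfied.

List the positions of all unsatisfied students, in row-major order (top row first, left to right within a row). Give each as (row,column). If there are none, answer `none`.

Row 0: (0,0)X 1/1 satisfied · (0,1)X 1/1 satisfied · (0,3)X 1/1 satisfied
Row 1: (1,2)X 1/2 satisfied · (1,3)X 2/3 satisfied
Row 2: (2,0)O 1/1 satisfied · (2,2)O 1/2 satisfied · (2,3)O 2/3 satisfied
Row 3: (3,0)O 1/3 satisfied · (3,1)X 0/2 not · (3,3)O 1/2 satisfied
Row 4: (4,0)X 0/3 not · (4,1)O 1/4 not · (4,2)X 2/3 satisfied · (4,3)X 1/4 not · (4,4)O 1/2 satisfied
Row 5: (5,0)O 2/3 satisfied · (5,1)O 3/4 satisfied · (5,2)X 1/4 not · (5,3)O 1/4 not · (5,4)O 3/3 satisfied
Row 6: (6,0)O 2/2 satisfied · (6,1)O 3/3 satisfied · (6,2)O 1/3 satisfied · (6,3)X 0/3 not · (6,4)O 1/2 satisfied

(3,1), (4,0), (4,1), (4,3), (5,2), (5,3), (6,3)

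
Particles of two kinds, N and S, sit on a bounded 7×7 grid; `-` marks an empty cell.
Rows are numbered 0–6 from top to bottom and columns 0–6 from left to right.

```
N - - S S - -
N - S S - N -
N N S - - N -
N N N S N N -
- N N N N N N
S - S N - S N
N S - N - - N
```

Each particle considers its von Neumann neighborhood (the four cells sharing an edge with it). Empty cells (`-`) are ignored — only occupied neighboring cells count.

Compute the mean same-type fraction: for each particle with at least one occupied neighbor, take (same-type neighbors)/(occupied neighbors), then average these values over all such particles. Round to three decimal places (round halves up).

0.711

Row 0: (0,0)N 1/1 · (0,3)S 2/2 · (0,4)S 1/1
Row 1: (1,0)N 2/2 · (1,2)S 2/2 · (1,3)S 2/2 · (1,5)N 1/1
Row 2: (2,0)N 3/3 · (2,1)N 2/3 · (2,2)S 1/3 · (2,5)N 2/2
Row 3: (3,0)N 2/2 · (3,1)N 4/4 · (3,2)N 2/4 · (3,3)S 0/3 · (3,4)N 2/3 · (3,5)N 3/3
Row 4: (4,1)N 2/2 · (4,2)N 3/4 · (4,3)N 3/4 · (4,4)N 3/3 · (4,5)N 3/4 · (4,6)N 2/2
Row 5: (5,0)S 0/1 · (5,2)S 0/2 · (5,3)N 2/3 · (5,5)S 0/2 · (5,6)N 2/3
Row 6: (6,0)N 0/2 · (6,1)S 0/1 · (6,3)N 1/1 · (6,6)N 1/1
Sum over 32 particles: 1/1 + 2/2 + 1/1 + 2/2 + 2/2 + 2/2 + 1/1 + 3/3 + 2/3 + 1/3 + 2/2 + 2/2 + 4/4 + 2/4 + 0/3 + 2/3 + 3/3 + 2/2 + 3/4 + 3/4 + 3/3 + 3/4 + 2/2 + 0/1 + 0/2 + 2/3 + 0/2 + 2/3 + 0/2 + 0/1 + 1/1 + 1/1 = 91/4; mean = 91/4 ÷ 32 = 91/128 = 0.710937… → 0.711.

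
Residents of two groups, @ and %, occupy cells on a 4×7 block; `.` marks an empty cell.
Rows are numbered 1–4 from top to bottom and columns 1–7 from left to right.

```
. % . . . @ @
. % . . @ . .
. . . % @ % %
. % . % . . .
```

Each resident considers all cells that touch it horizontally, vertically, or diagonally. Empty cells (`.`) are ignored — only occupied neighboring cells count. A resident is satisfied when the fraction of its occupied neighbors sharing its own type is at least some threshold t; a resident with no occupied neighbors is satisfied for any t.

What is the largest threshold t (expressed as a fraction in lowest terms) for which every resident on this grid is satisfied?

1/4

Row 1: (1,2)% 1/1 · (1,6)@ 2/2 · (1,7)@ 1/1
Row 2: (2,2)% 1/1 · (2,5)@ 2/4
Row 3: (3,4)% 1/3 · (3,5)@ 1/4 · (3,6)% 1/3 · (3,7)% 1/1
Row 4: (4,2)% — no occupied neighbors · (4,4)% 1/2
The smallest same-type fraction is 1/4 at (3,5), which reduces to 1/4. Any threshold above that leaves this resident unsatisfied.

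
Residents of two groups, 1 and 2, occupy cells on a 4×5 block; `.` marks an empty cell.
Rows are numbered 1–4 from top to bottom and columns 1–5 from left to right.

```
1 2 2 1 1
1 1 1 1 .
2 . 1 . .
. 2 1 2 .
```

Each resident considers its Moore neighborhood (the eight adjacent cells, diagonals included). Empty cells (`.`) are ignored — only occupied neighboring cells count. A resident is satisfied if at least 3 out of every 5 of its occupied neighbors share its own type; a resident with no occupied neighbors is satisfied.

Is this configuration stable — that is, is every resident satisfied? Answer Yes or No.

Row 1: (1,1)1 2/3 satisfied · (1,2)2 1/5 not · (1,3)2 1/5 not · (1,4)1 3/4 satisfied · (1,5)1 2/2 satisfied
Row 2: (2,1)1 2/4 not · (2,2)1 4/7 not · (2,3)1 4/6 satisfied · (2,4)1 4/5 satisfied
Row 3: (3,1)2 1/3 not · (3,3)1 4/6 satisfied
Row 4: (4,2)2 1/3 not · (4,3)1 1/3 not · (4,4)2 0/2 not
For instance (1,2) has only 1/5 same-type neighbors, below 3/5.

No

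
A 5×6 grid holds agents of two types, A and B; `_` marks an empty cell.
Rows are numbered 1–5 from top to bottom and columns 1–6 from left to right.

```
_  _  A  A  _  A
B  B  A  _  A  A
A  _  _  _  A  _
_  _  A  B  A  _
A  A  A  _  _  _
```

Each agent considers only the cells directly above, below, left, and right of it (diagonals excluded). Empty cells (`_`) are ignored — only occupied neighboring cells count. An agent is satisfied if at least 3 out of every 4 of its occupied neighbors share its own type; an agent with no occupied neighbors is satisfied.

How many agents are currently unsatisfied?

(1,3)A 2/2 ✓
(1,4)A 1/1 ✓
(1,6)A 1/1 ✓
(2,1)B 1/2 ✗
(2,2)B 1/2 ✗
(2,3)A 1/2 ✗
(2,5)A 2/2 ✓
(2,6)A 2/2 ✓
(3,1)A 0/1 ✗
(3,5)A 2/2 ✓
(4,3)A 1/2 ✗
(4,4)B 0/2 ✗
(4,5)A 1/2 ✗
(5,1)A 1/1 ✓
(5,2)A 2/2 ✓
(5,3)A 2/2 ✓
Unsatisfied: (2,1), (2,2), (2,3), (3,1), (4,3), (4,4), (4,5) — 7 in total.

7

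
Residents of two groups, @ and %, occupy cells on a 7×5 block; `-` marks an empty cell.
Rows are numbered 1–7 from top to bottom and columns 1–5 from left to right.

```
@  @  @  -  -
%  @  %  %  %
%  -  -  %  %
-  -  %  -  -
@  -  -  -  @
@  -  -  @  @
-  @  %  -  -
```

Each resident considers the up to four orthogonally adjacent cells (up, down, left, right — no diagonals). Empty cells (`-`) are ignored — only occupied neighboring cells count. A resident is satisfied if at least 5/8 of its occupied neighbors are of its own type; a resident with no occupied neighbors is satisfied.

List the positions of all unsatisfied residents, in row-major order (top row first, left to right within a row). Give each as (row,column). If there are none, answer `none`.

Row 1: (1,1)@ 1/2 ✗ · (1,2)@ 3/3 ✓ · (1,3)@ 1/2 ✗
Row 2: (2,1)% 1/3 ✗ · (2,2)@ 1/3 ✗ · (2,3)% 1/3 ✗ · (2,4)% 3/3 ✓ · (2,5)% 2/2 ✓
Row 3: (3,1)% 1/1 ✓ · (3,4)% 2/2 ✓ · (3,5)% 2/2 ✓
Row 4: (4,3)% 0/0 ✓
Row 5: (5,1)@ 1/1 ✓ · (5,5)@ 1/1 ✓
Row 6: (6,1)@ 1/1 ✓ · (6,4)@ 1/1 ✓ · (6,5)@ 2/2 ✓
Row 7: (7,2)@ 0/1 ✗ · (7,3)% 0/1 ✗

(1,1), (1,3), (2,1), (2,2), (2,3), (7,2), (7,3)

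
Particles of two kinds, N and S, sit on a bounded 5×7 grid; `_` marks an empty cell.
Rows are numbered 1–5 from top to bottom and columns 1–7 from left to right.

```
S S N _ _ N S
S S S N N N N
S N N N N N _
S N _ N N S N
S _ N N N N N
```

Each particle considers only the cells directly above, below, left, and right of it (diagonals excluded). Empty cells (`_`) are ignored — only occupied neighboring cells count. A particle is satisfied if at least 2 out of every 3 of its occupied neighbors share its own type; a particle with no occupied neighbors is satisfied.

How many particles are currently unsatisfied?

(1,1)S 2/2 ✓
(1,2)S 2/3 ✓
(1,3)N 0/2 ✗
(1,6)N 1/2 ✗
(1,7)S 0/2 ✗
(2,1)S 3/3 ✓
(2,2)S 3/4 ✓
(2,3)S 1/4 ✗
(2,4)N 2/3 ✓
(2,5)N 3/3 ✓
(2,6)N 4/4 ✓
(2,7)N 1/2 ✗
(3,1)S 2/3 ✓
(3,2)N 2/4 ✗
(3,3)N 2/3 ✓
(3,4)N 4/4 ✓
(3,5)N 4/4 ✓
(3,6)N 2/3 ✓
(4,1)S 2/3 ✓
(4,2)N 1/2 ✗
(4,4)N 3/3 ✓
(4,5)N 3/4 ✓
(4,6)S 0/4 ✗
(4,7)N 1/2 ✗
(5,1)S 1/1 ✓
(5,3)N 1/1 ✓
(5,4)N 3/3 ✓
(5,5)N 3/3 ✓
(5,6)N 2/3 ✓
(5,7)N 2/2 ✓
Unsatisfied: (1,3), (1,6), (1,7), (2,3), (2,7), (3,2), (4,2), (4,6), (4,7) — 9 in total.

9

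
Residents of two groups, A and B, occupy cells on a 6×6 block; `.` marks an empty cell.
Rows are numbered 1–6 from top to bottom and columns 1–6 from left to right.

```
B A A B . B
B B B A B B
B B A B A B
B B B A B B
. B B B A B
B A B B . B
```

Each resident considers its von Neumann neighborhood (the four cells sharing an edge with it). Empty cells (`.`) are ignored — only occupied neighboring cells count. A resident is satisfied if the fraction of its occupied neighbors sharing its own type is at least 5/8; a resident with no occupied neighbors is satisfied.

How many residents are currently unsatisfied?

17

(1,1)B 1/2 ✗
(1,2)A 1/3 ✗
(1,3)A 1/3 ✗
(1,4)B 0/2 ✗
(1,6)B 1/1 ✓
(2,1)B 3/3 ✓
(2,2)B 3/4 ✓
(2,3)B 1/4 ✗
(2,4)A 0/4 ✗
(2,5)B 1/3 ✗
(2,6)B 3/3 ✓
(3,1)B 3/3 ✓
(3,2)B 3/4 ✓
(3,3)A 0/4 ✗
(3,4)B 0/4 ✗
(3,5)A 0/4 ✗
(3,6)B 2/3 ✓
(4,1)B 2/2 ✓
(4,2)B 4/4 ✓
(4,3)B 2/4 ✗
(4,4)A 0/4 ✗
(4,5)B 1/4 ✗
(4,6)B 3/3 ✓
(5,2)B 2/3 ✓
(5,3)B 4/4 ✓
(5,4)B 2/4 ✗
(5,5)A 0/3 ✗
(5,6)B 2/3 ✓
(6,1)B 0/1 ✗
(6,2)A 0/3 ✗
(6,3)B 2/3 ✓
(6,4)B 2/2 ✓
(6,6)B 1/1 ✓
Unsatisfied: (1,1), (1,2), (1,3), (1,4), (2,3), (2,4), (2,5), (3,3), (3,4), (3,5), (4,3), (4,4), (4,5), (5,4), (5,5), (6,1), (6,2) — 17 in total.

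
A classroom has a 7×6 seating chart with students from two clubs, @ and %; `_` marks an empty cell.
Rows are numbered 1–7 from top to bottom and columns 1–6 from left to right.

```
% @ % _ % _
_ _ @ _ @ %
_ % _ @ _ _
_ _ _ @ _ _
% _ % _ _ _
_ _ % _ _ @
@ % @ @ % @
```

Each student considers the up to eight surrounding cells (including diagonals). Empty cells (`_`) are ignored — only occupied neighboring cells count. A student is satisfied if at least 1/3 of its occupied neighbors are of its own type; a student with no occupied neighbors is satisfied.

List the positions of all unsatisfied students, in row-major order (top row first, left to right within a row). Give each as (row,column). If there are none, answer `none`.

(1,1)% 0/1 unhappy
(1,2)@ 1/3 ok
(1,3)% 0/2 unhappy
(1,5)% 1/2 ok
(2,3)@ 2/4 ok
(2,5)@ 1/3 ok
(2,6)% 1/2 ok
(3,2)% 0/1 unhappy
(3,4)@ 3/3 ok
(4,4)@ 1/2 ok
(5,1)% 0/0 ok
(5,3)% 1/2 ok
(6,3)% 2/4 ok
(6,6)@ 1/2 ok
(7,1)@ 0/1 unhappy
(7,2)% 1/3 ok
(7,3)@ 1/3 ok
(7,4)@ 1/3 ok
(7,5)% 0/3 unhappy
(7,6)@ 1/2 ok

(1,1), (1,3), (3,2), (7,1), (7,5)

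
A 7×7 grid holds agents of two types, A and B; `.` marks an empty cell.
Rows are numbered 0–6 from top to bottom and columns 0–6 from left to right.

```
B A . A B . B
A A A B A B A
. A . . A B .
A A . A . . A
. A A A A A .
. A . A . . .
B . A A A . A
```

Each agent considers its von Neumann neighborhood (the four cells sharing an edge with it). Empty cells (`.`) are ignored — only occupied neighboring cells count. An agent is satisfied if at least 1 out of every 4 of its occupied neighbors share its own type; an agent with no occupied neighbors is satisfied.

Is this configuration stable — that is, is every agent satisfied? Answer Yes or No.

No

Row 0: (0,0)B 0/2 unhappy · (0,1)A 1/2 ok · (0,3)A 0/2 unhappy · (0,4)B 0/2 unhappy · (0,6)B 0/1 unhappy
Row 1: (1,0)A 1/2 ok · (1,1)A 4/4 ok · (1,2)A 1/2 ok · (1,3)B 0/3 unhappy · (1,4)A 1/4 ok · (1,5)B 1/3 ok · (1,6)A 0/2 unhappy
Row 2: (2,1)A 2/2 ok · (2,4)A 1/2 ok · (2,5)B 1/2 ok
Row 3: (3,0)A 1/1 ok · (3,1)A 3/3 ok · (3,3)A 1/1 ok · (3,6)A 0/0 ok
Row 4: (4,1)A 3/3 ok · (4,2)A 2/2 ok · (4,3)A 4/4 ok · (4,4)A 2/2 ok · (4,5)A 1/1 ok
Row 5: (5,1)A 1/1 ok · (5,3)A 2/2 ok
Row 6: (6,0)B 0/0 ok · (6,2)A 1/1 ok · (6,3)A 3/3 ok · (6,4)A 1/1 ok · (6,6)A 0/0 ok
For instance (0,0) has only 0/2 same-type neighbors, below 1/4.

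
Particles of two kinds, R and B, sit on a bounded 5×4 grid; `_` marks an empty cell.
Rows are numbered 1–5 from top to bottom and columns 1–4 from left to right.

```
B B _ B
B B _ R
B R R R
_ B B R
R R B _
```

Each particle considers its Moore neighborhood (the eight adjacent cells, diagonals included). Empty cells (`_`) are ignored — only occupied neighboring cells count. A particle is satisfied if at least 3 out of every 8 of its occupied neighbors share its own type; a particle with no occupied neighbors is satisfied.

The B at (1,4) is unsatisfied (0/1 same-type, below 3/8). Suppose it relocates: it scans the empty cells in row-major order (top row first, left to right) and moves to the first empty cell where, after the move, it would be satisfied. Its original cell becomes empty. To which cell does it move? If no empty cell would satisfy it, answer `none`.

Vacating (1,4). Empty cells in order:
  (1,3): 2/3 same-type → satisfied — stop here.

(1,3)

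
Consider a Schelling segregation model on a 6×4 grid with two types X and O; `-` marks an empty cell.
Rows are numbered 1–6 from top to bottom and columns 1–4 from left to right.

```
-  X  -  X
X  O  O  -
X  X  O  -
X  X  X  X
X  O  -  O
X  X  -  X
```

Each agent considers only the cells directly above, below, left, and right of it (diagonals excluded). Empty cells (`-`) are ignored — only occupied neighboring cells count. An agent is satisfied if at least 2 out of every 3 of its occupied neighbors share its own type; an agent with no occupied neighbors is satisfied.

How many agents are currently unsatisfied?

10

(1,2)X 0/1 not
(1,4)X 0/0 satisfied
(2,1)X 1/2 not
(2,2)O 1/4 not
(2,3)O 2/2 satisfied
(3,1)X 3/3 satisfied
(3,2)X 2/4 not
(3,3)O 1/3 not
(4,1)X 3/3 satisfied
(4,2)X 3/4 satisfied
(4,3)X 2/3 satisfied
(4,4)X 1/2 not
(5,1)X 2/3 satisfied
(5,2)O 0/3 not
(5,4)O 0/2 not
(6,1)X 2/2 satisfied
(6,2)X 1/2 not
(6,4)X 0/1 not
Unsatisfied: (1,2), (2,1), (2,2), (3,2), (3,3), (4,4), (5,2), (5,4), (6,2), (6,4) — 10 in total.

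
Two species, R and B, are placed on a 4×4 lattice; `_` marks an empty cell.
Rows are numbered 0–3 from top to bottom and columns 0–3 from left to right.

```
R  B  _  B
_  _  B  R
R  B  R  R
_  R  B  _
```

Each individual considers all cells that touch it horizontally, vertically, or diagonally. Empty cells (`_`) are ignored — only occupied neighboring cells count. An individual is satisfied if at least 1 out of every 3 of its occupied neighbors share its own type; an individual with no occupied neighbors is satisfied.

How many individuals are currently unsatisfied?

Row 0: (0,0)R 0/1 ✗ · (0,1)B 1/2 ✓ · (0,3)B 1/2 ✓
Row 1: (1,2)B 3/6 ✓ · (1,3)R 2/4 ✓
Row 2: (2,0)R 1/2 ✓ · (2,1)B 2/5 ✓ · (2,2)R 3/6 ✓ · (2,3)R 2/4 ✓
Row 3: (3,1)R 2/4 ✓ · (3,2)B 1/4 ✗
Unsatisfied: (0,0), (3,2) — 2 in total.

2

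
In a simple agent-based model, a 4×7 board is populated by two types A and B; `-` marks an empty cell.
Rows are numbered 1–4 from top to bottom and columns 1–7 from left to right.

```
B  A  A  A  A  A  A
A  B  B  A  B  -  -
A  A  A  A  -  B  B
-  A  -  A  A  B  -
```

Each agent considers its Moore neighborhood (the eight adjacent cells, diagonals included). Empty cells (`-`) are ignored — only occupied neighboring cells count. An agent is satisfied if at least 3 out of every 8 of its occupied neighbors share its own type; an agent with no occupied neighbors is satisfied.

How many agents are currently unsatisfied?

4

(1,1)B 1/3 ✗
(1,2)A 2/5 ✓
(1,3)A 3/5 ✓
(1,4)A 3/5 ✓
(1,5)A 3/4 ✓
(1,6)A 2/3 ✓
(1,7)A 1/1 ✓
(2,1)A 3/5 ✓
(2,2)B 2/8 ✗
(2,3)B 1/8 ✗
(2,4)A 5/7 ✓
(2,5)B 1/6 ✗
(3,1)A 3/4 ✓
(3,2)A 4/6 ✓
(3,3)A 5/7 ✓
(3,4)A 4/6 ✓
(3,6)B 3/4 ✓
(3,7)B 2/2 ✓
(4,2)A 3/3 ✓
(4,4)A 3/3 ✓
(4,5)A 2/4 ✓
(4,6)B 2/3 ✓
Unsatisfied: (1,1), (2,2), (2,3), (2,5) — 4 in total.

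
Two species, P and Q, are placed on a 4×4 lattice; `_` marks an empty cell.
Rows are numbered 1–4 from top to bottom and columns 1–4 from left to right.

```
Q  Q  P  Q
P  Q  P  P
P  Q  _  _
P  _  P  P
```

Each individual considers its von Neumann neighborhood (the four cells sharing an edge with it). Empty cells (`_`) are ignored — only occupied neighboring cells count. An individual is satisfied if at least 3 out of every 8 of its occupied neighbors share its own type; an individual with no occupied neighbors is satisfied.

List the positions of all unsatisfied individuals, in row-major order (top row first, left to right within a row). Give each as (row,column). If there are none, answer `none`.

(1,3), (1,4), (2,1)

Row 1: (1,1)Q 1/2 ok · (1,2)Q 2/3 ok · (1,3)P 1/3 unhappy · (1,4)Q 0/2 unhappy
Row 2: (2,1)P 1/3 unhappy · (2,2)Q 2/4 ok · (2,3)P 2/3 ok · (2,4)P 1/2 ok
Row 3: (3,1)P 2/3 ok · (3,2)Q 1/2 ok
Row 4: (4,1)P 1/1 ok · (4,3)P 1/1 ok · (4,4)P 1/1 ok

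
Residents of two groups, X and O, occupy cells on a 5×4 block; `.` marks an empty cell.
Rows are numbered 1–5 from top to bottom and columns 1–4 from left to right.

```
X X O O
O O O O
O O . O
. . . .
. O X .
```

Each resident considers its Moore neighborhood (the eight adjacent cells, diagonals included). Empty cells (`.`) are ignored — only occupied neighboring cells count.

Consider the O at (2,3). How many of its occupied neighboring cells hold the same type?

Occupied neighbors of (2,3): (1,2)=X, (1,3)=O, (1,4)=O, (2,2)=O, (2,4)=O, (3,2)=O, (3,4)=O.
Same type (O): 6 of 7.

6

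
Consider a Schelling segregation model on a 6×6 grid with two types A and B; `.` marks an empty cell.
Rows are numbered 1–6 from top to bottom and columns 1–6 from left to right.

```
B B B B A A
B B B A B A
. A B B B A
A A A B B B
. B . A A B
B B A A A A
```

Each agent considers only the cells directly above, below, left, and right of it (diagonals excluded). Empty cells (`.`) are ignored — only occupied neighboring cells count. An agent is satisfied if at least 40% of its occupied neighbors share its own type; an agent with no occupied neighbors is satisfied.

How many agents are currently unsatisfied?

8

Row 1: (1,1)B 2/2 satisfied · (1,2)B 3/3 satisfied · (1,3)B 3/3 satisfied · (1,4)B 1/3 not · (1,5)A 1/3 not · (1,6)A 2/2 satisfied
Row 2: (2,1)B 2/2 satisfied · (2,2)B 3/4 satisfied · (2,3)B 3/4 satisfied · (2,4)A 0/4 not · (2,5)B 1/4 not · (2,6)A 2/3 satisfied
Row 3: (3,2)A 1/3 not · (3,3)B 2/4 satisfied · (3,4)B 3/4 satisfied · (3,5)B 3/4 satisfied · (3,6)A 1/3 not
Row 4: (4,1)A 1/1 satisfied · (4,2)A 3/4 satisfied · (4,3)A 1/3 not · (4,4)B 2/4 satisfied · (4,5)B 3/4 satisfied · (4,6)B 2/3 satisfied
Row 5: (5,2)B 1/2 satisfied · (5,4)A 2/3 satisfied · (5,5)A 2/4 satisfied · (5,6)B 1/3 not
Row 6: (6,1)B 1/1 satisfied · (6,2)B 2/3 satisfied · (6,3)A 1/2 satisfied · (6,4)A 3/3 satisfied · (6,5)A 3/3 satisfied · (6,6)A 1/2 satisfied
Unsatisfied: (1,4), (1,5), (2,4), (2,5), (3,2), (3,6), (4,3), (5,6) — 8 in total.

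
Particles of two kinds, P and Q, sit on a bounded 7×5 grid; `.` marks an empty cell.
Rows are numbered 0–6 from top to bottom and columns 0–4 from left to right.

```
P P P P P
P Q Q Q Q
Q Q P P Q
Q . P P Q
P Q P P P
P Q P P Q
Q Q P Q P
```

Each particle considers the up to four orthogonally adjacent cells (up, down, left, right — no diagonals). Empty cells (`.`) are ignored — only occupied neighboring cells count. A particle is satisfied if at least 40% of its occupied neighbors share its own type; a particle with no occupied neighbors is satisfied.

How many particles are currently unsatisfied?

(0,0)P 2/2 satisfied
(0,1)P 2/3 satisfied
(0,2)P 2/3 satisfied
(0,3)P 2/3 satisfied
(0,4)P 1/2 satisfied
(1,0)P 1/3 not
(1,1)Q 2/4 satisfied
(1,2)Q 2/4 satisfied
(1,3)Q 2/4 satisfied
(1,4)Q 2/3 satisfied
(2,0)Q 2/3 satisfied
(2,1)Q 2/3 satisfied
(2,2)P 2/4 satisfied
(2,3)P 2/4 satisfied
(2,4)Q 2/3 satisfied
(3,0)Q 1/2 satisfied
(3,2)P 3/3 satisfied
(3,3)P 3/4 satisfied
(3,4)Q 1/3 not
(4,0)P 1/3 not
(4,1)Q 1/3 not
(4,2)P 3/4 satisfied
(4,3)P 4/4 satisfied
(4,4)P 1/3 not
(5,0)P 1/3 not
(5,1)Q 2/4 satisfied
(5,2)P 3/4 satisfied
(5,3)P 2/4 satisfied
(5,4)Q 0/3 not
(6,0)Q 1/2 satisfied
(6,1)Q 2/3 satisfied
(6,2)P 1/3 not
(6,3)Q 0/3 not
(6,4)P 0/2 not
Unsatisfied: (1,0), (3,4), (4,0), (4,1), (4,4), (5,0), (5,4), (6,2), (6,3), (6,4) — 10 in total.

10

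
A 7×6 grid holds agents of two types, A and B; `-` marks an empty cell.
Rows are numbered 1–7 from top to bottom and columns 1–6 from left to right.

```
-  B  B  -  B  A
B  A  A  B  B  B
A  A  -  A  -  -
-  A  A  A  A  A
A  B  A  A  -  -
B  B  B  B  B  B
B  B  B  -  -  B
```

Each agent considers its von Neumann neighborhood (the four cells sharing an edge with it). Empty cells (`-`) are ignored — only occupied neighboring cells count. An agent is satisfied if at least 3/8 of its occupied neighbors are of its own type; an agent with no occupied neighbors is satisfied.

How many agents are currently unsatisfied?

6

(1,2)B 1/2 satisfied
(1,3)B 1/2 satisfied
(1,5)B 1/2 satisfied
(1,6)A 0/2 not
(2,1)B 0/2 not
(2,2)A 2/4 satisfied
(2,3)A 1/3 not
(2,4)B 1/3 not
(2,5)B 3/3 satisfied
(2,6)B 1/2 satisfied
(3,1)A 1/2 satisfied
(3,2)A 3/3 satisfied
(3,4)A 1/2 satisfied
(4,2)A 2/3 satisfied
(4,3)A 3/3 satisfied
(4,4)A 4/4 satisfied
(4,5)A 2/2 satisfied
(4,6)A 1/1 satisfied
(5,1)A 0/2 not
(5,2)B 1/4 not
(5,3)A 2/4 satisfied
(5,4)A 2/3 satisfied
(6,1)B 2/3 satisfied
(6,2)B 4/4 satisfied
(6,3)B 3/4 satisfied
(6,4)B 2/3 satisfied
(6,5)B 2/2 satisfied
(6,6)B 2/2 satisfied
(7,1)B 2/2 satisfied
(7,2)B 3/3 satisfied
(7,3)B 2/2 satisfied
(7,6)B 1/1 satisfied
Unsatisfied: (1,6), (2,1), (2,3), (2,4), (5,1), (5,2) — 6 in total.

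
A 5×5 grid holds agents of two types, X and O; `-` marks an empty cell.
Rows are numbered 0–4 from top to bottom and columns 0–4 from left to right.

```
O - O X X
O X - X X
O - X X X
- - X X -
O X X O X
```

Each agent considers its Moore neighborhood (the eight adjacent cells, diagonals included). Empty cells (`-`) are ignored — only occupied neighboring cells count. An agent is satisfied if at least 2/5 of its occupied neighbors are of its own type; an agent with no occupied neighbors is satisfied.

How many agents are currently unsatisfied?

Row 0: (0,0)O 1/2 ✓ · (0,2)O 0/3 ✗ · (0,3)X 3/4 ✓ · (0,4)X 3/3 ✓
Row 1: (1,0)O 2/3 ✓ · (1,1)X 1/5 ✗ · (1,3)X 6/7 ✓ · (1,4)X 5/5 ✓
Row 2: (2,0)O 1/2 ✓ · (2,2)X 5/5 ✓ · (2,3)X 6/6 ✓ · (2,4)X 4/4 ✓
Row 3: (3,2)X 5/6 ✓ · (3,3)X 6/7 ✓
Row 4: (4,0)O 0/1 ✗ · (4,1)X 2/3 ✓ · (4,2)X 3/4 ✓ · (4,3)O 0/4 ✗ · (4,4)X 1/2 ✓
Unsatisfied: (0,2), (1,1), (4,0), (4,3) — 4 in total.

4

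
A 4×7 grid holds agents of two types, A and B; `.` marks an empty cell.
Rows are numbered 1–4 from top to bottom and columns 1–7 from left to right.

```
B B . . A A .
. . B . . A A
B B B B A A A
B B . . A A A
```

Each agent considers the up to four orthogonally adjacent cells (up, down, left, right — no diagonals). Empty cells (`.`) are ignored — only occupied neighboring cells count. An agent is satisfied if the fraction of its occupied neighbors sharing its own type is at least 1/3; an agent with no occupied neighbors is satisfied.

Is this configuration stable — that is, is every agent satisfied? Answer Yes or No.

Yes

(1,1)B 1/1 ok
(1,2)B 1/1 ok
(1,5)A 1/1 ok
(1,6)A 2/2 ok
(2,3)B 1/1 ok
(2,6)A 3/3 ok
(2,7)A 2/2 ok
(3,1)B 2/2 ok
(3,2)B 3/3 ok
(3,3)B 3/3 ok
(3,4)B 1/2 ok
(3,5)A 2/3 ok
(3,6)A 4/4 ok
(3,7)A 3/3 ok
(4,1)B 2/2 ok
(4,2)B 2/2 ok
(4,5)A 2/2 ok
(4,6)A 3/3 ok
(4,7)A 2/2 ok
All meet the threshold, so the configuration is stable.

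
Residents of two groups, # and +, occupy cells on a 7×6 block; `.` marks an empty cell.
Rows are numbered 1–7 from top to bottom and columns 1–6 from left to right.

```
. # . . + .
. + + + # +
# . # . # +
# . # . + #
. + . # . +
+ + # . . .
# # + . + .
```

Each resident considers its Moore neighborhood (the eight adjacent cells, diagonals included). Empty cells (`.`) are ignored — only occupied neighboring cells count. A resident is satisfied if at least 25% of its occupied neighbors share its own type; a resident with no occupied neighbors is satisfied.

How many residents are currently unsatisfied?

2

(1,2)# 0/2 ✗
(1,5)+ 2/3 ✓
(2,2)+ 1/4 ✓
(2,3)+ 2/4 ✓
(2,4)+ 2/5 ✓
(2,5)# 1/5 ✗
(2,6)+ 2/4 ✓
(3,1)# 1/2 ✓
(3,3)# 1/4 ✓
(3,5)# 2/6 ✓
(3,6)+ 2/5 ✓
(4,1)# 1/2 ✓
(4,3)# 2/3 ✓
(4,5)+ 2/5 ✓
(4,6)# 1/4 ✓
(5,2)+ 2/5 ✓
(5,4)# 2/3 ✓
(5,6)+ 1/2 ✓
(6,1)+ 2/4 ✓
(6,2)+ 3/6 ✓
(6,3)# 2/5 ✓
(7,1)# 1/3 ✓
(7,2)# 2/5 ✓
(7,3)+ 1/3 ✓
(7,5)+ 0/0 ✓
Unsatisfied: (1,2), (2,5) — 2 in total.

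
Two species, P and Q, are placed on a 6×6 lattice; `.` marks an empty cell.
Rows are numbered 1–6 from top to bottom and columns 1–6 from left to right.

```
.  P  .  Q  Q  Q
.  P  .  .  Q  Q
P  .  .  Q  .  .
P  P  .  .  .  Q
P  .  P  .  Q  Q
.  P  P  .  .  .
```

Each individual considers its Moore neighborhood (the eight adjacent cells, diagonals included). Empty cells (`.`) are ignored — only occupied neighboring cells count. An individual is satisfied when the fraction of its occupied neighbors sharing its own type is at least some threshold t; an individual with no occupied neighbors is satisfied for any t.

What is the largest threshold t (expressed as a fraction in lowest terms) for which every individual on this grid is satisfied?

(1,2)P 1/1
(1,4)Q 2/2
(1,5)Q 4/4
(1,6)Q 3/3
(2,2)P 2/2
(2,5)Q 5/5
(2,6)Q 3/3
(3,1)P 3/3
(3,4)Q 1/1
(4,1)P 3/3
(4,2)P 4/4
(4,6)Q 2/2
(5,1)P 3/3
(5,3)P 3/3
(5,5)Q 2/2
(5,6)Q 2/2
(6,2)P 3/3
(6,3)P 2/2
The smallest same-type fraction is 1/1 at (1,2), which reduces to 1/1. Any threshold above that leaves this individual unsatisfied.

1/1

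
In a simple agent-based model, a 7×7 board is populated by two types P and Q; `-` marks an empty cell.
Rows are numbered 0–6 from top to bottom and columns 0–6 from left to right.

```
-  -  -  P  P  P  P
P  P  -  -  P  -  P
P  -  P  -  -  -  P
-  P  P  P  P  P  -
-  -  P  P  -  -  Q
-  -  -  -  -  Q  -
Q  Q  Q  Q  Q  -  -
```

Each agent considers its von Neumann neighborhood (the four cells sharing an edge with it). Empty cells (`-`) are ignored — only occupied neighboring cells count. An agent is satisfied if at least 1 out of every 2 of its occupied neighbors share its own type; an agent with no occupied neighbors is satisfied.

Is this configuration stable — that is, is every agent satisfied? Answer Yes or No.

(0,3)P 1/1 ok
(0,4)P 3/3 ok
(0,5)P 2/2 ok
(0,6)P 2/2 ok
(1,0)P 2/2 ok
(1,1)P 1/1 ok
(1,4)P 1/1 ok
(1,6)P 2/2 ok
(2,0)P 1/1 ok
(2,2)P 1/1 ok
(2,6)P 1/1 ok
(3,1)P 1/1 ok
(3,2)P 4/4 ok
(3,3)P 3/3 ok
(3,4)P 2/2 ok
(3,5)P 1/1 ok
(4,2)P 2/2 ok
(4,3)P 2/2 ok
(4,6)Q 0/0 ok
(5,5)Q 0/0 ok
(6,0)Q 1/1 ok
(6,1)Q 2/2 ok
(6,2)Q 2/2 ok
(6,3)Q 2/2 ok
(6,4)Q 1/1 ok
All meet the threshold, so the configuration is stable.

Yes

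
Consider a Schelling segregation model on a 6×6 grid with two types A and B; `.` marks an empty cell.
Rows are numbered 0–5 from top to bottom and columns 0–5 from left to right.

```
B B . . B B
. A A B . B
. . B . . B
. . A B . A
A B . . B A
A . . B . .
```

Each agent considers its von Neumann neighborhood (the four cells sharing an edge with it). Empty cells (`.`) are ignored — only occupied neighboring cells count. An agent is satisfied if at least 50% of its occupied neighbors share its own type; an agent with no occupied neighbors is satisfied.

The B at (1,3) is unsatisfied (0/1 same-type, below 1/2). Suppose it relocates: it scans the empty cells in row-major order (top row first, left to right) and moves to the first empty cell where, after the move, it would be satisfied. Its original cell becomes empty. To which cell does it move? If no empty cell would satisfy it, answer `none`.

(0,2)

Vacating (1,3). Empty cells in order:
  (0,2): 1/2 same-type → satisfied — stop here.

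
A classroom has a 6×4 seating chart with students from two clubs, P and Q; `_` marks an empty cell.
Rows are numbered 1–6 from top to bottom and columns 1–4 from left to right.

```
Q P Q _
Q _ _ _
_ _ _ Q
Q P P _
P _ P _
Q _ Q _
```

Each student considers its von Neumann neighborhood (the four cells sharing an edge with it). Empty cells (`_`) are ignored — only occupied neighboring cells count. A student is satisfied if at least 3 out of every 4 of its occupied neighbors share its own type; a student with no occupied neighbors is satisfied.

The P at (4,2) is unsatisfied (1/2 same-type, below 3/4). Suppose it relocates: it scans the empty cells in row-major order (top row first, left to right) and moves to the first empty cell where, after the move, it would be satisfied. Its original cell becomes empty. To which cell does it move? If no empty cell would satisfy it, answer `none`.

(3,2)

Vacating (4,2). Empty cells in order:
  (1,4): 0/1 same-type → still unsatisfied.
  (2,2): 1/2 same-type → still unsatisfied.
  (2,3): 0/1 same-type → still unsatisfied.
  (2,4): 0/1 same-type → still unsatisfied.
  (3,1): 0/2 same-type → still unsatisfied.
  (3,2): 0/0 same-type → satisfied — stop here.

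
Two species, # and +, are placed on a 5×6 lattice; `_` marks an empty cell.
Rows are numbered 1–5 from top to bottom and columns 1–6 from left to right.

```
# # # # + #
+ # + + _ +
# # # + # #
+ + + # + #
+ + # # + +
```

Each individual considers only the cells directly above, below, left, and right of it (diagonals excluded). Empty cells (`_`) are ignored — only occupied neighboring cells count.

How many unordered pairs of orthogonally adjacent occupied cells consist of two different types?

25

Scan each occupied cell's neighbors to the right and below so each pair is counted once.
From row 1: 6 unlike of 10 pairs (running 6/10).
From row 2: 5 unlike of 8 pairs (running 11/18).
From row 3: 7 unlike of 11 pairs (running 18/29).
From row 4: 5 unlike of 11 pairs (running 23/40).
From row 5: 2 unlike of 5 pairs (running 25/45).
Total adjacent occupied pairs: 45; unlike-type pairs: 25.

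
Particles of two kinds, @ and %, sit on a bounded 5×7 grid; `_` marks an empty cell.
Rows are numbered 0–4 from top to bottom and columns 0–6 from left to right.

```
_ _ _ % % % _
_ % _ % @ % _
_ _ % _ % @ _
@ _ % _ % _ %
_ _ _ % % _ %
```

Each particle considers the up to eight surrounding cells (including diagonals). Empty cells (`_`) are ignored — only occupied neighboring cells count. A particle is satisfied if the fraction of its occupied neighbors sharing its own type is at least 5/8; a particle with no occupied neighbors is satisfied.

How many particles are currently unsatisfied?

(0,3)% 2/3 ✓
(0,4)% 4/5 ✓
(0,5)% 2/3 ✓
(1,1)% 1/1 ✓
(1,3)% 4/5 ✓
(1,4)@ 1/7 ✗
(1,5)% 3/5 ✗
(2,2)% 3/3 ✓
(2,4)% 3/5 ✗
(2,5)@ 1/5 ✗
(3,0)@ 0/0 ✓
(3,2)% 2/2 ✓
(3,4)% 3/4 ✓
(3,6)% 1/2 ✗
(4,3)% 3/3 ✓
(4,4)% 2/2 ✓
(4,6)% 1/1 ✓
Unsatisfied: (1,4), (1,5), (2,4), (2,5), (3,6) — 5 in total.

5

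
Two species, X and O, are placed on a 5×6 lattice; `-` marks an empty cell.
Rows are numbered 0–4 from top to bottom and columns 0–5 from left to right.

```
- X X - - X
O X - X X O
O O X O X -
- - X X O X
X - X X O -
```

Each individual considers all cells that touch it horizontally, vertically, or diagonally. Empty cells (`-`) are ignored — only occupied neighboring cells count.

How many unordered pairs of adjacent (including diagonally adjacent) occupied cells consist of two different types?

Scan each occupied cell's neighbors to the right and below (and the two forward diagonals) so each pair is counted once.
Row 0: X(0,1)–X(0,2)= X(0,1)–X(1,1)= X(0,1)–O(1,0)≠ X(0,2)–X(1,3)= X(0,2)–X(1,1)= X(0,5)–O(1,5)≠ X(0,5)–X(1,4)=  → 2/7 unlike.
Row 1: O(1,0)–X(1,1)≠ O(1,0)–O(2,0)= O(1,0)–O(2,1)= X(1,1)–O(2,1)≠ X(1,1)–X(2,2)= X(1,1)–O(2,0)≠ X(1,3)–X(1,4)= X(1,3)–O(2,3)≠ X(1,3)–X(2,4)= X(1,3)–X(2,2)= X(1,4)–O(1,5)≠ X(1,4)–X(2,4)= X(1,4)–O(2,3)≠ O(1,5)–X(2,4)≠  → 7/14 unlike.
Row 2: O(2,0)–O(2,1)= O(2,1)–X(2,2)≠ O(2,1)–X(3,2)≠ X(2,2)–O(2,3)≠ X(2,2)–X(3,2)= X(2,2)–X(3,3)= O(2,3)–X(2,4)≠ O(2,3)–X(3,3)≠ O(2,3)–O(3,4)= O(2,3)–X(3,2)≠ X(2,4)–O(3,4)≠ X(2,4)–X(3,5)= X(2,4)–X(3,3)=  → 7/13 unlike.
Row 3: X(3,2)–X(3,3)= X(3,2)–X(4,2)= X(3,2)–X(4,3)= X(3,3)–O(3,4)≠ X(3,3)–X(4,3)= X(3,3)–O(4,4)≠ X(3,3)–X(4,2)= O(3,4)–X(3,5)≠ O(3,4)–O(4,4)= O(3,4)–X(4,3)≠ X(3,5)–O(4,4)≠  → 5/11 unlike.
Row 4: X(4,2)–X(4,3)= X(4,3)–O(4,4)≠  → 1/2 unlike.
Total adjacent occupied pairs: 47; unlike-type pairs: 22.

22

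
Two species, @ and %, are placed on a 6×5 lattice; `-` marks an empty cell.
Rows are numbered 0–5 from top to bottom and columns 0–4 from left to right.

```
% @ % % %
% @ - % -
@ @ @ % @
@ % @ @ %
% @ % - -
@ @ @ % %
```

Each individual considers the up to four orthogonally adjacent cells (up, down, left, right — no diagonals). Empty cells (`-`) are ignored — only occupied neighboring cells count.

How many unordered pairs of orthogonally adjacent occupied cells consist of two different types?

Scan each occupied cell's neighbors to the right and below so each pair is counted once.
From row 0: 2 unlike of 7 pairs (running 2/7).
From row 1: 2 unlike of 4 pairs (running 4/11).
From row 2: 5 unlike of 9 pairs (running 9/20).
From row 3: 6 unlike of 7 pairs (running 15/27).
From row 4: 4 unlike of 5 pairs (running 19/32).
From row 5: 1 unlike of 4 pairs (running 20/36).
Total adjacent occupied pairs: 36; unlike-type pairs: 20.

20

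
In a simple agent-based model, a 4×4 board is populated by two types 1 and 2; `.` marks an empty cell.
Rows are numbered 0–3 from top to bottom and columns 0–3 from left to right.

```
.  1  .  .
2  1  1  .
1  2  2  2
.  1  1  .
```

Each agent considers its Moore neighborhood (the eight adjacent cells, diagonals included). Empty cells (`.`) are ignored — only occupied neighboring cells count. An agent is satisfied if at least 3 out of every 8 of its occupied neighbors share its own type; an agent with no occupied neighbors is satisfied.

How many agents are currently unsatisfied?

Row 0: (0,1)1 2/3 ok
Row 1: (1,0)2 1/4 unhappy · (1,1)1 3/6 ok · (1,2)1 2/5 ok
Row 2: (2,0)1 2/4 ok · (2,1)2 2/7 unhappy · (2,2)2 2/6 unhappy · (2,3)2 1/3 unhappy
Row 3: (3,1)1 2/4 ok · (3,2)1 1/4 unhappy
Unsatisfied: (1,0), (2,1), (2,2), (2,3), (3,2) — 5 in total.

5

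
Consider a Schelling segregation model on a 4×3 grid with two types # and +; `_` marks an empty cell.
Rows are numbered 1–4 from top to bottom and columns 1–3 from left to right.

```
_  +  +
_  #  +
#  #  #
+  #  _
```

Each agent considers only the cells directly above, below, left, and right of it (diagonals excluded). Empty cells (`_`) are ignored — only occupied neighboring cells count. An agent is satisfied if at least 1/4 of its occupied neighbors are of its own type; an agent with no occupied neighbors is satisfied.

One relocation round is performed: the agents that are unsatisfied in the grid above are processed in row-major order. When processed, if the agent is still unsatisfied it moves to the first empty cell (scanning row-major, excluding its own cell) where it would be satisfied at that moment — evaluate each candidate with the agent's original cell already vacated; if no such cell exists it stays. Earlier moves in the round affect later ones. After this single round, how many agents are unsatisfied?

0

Initially unsatisfied (in order): (4,1).
  (4,1) → (1,1).
Resulting grid:
+ + +
_ # +
# # #
_ # _
All satisfied now.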